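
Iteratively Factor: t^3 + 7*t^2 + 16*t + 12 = (t + 2)*(t^2 + 5*t + 6) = (t + 2)^2*(t + 3)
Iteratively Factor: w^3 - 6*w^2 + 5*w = (w - 5)*(w^2 - w) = w*(w - 5)*(w - 1)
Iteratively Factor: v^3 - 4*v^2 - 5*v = (v)*(v^2 - 4*v - 5) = v*(v - 5)*(v + 1)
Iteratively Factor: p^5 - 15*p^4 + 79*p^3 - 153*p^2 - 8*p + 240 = (p - 4)*(p^4 - 11*p^3 + 35*p^2 - 13*p - 60) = (p - 4)*(p + 1)*(p^3 - 12*p^2 + 47*p - 60) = (p - 4)^2*(p + 1)*(p^2 - 8*p + 15) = (p - 4)^2*(p - 3)*(p + 1)*(p - 5)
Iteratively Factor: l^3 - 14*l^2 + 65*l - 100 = (l - 5)*(l^2 - 9*l + 20) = (l - 5)^2*(l - 4)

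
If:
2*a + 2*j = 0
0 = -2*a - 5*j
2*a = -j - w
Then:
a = 0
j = 0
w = 0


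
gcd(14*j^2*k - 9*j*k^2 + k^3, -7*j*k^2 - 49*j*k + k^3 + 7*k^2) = 7*j*k - k^2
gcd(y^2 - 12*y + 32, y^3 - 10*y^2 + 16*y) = y - 8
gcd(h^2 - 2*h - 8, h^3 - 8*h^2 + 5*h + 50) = h + 2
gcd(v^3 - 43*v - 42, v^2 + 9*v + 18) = v + 6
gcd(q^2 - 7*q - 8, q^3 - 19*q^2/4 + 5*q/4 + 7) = q + 1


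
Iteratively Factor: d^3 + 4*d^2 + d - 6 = (d - 1)*(d^2 + 5*d + 6) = (d - 1)*(d + 3)*(d + 2)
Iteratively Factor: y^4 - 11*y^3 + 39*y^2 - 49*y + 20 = (y - 1)*(y^3 - 10*y^2 + 29*y - 20) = (y - 4)*(y - 1)*(y^2 - 6*y + 5) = (y - 5)*(y - 4)*(y - 1)*(y - 1)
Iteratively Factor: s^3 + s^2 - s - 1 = (s - 1)*(s^2 + 2*s + 1) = (s - 1)*(s + 1)*(s + 1)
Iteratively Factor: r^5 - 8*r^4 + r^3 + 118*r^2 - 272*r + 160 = (r + 4)*(r^4 - 12*r^3 + 49*r^2 - 78*r + 40) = (r - 1)*(r + 4)*(r^3 - 11*r^2 + 38*r - 40) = (r - 5)*(r - 1)*(r + 4)*(r^2 - 6*r + 8) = (r - 5)*(r - 4)*(r - 1)*(r + 4)*(r - 2)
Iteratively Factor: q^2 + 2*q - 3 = (q + 3)*(q - 1)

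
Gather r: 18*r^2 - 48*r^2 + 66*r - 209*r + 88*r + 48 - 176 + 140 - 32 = -30*r^2 - 55*r - 20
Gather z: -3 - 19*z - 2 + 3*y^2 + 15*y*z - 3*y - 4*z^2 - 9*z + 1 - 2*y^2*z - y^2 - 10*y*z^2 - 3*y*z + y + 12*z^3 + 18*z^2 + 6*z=2*y^2 - 2*y + 12*z^3 + z^2*(14 - 10*y) + z*(-2*y^2 + 12*y - 22) - 4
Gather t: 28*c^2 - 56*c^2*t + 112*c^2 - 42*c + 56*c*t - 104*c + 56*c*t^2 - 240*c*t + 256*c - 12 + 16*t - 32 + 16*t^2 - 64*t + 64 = 140*c^2 + 110*c + t^2*(56*c + 16) + t*(-56*c^2 - 184*c - 48) + 20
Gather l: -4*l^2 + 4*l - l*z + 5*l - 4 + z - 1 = -4*l^2 + l*(9 - z) + z - 5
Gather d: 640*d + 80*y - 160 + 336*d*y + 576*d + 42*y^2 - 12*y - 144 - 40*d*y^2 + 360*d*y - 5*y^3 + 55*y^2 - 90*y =d*(-40*y^2 + 696*y + 1216) - 5*y^3 + 97*y^2 - 22*y - 304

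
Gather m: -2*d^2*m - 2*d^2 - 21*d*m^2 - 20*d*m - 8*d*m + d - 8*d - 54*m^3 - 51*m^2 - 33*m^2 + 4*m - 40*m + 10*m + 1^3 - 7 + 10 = -2*d^2 - 7*d - 54*m^3 + m^2*(-21*d - 84) + m*(-2*d^2 - 28*d - 26) + 4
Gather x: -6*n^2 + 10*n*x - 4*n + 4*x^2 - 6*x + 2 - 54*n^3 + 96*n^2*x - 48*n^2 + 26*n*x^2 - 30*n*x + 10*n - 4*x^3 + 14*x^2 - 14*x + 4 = -54*n^3 - 54*n^2 + 6*n - 4*x^3 + x^2*(26*n + 18) + x*(96*n^2 - 20*n - 20) + 6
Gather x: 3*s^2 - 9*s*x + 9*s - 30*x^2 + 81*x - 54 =3*s^2 + 9*s - 30*x^2 + x*(81 - 9*s) - 54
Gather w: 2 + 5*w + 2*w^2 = 2*w^2 + 5*w + 2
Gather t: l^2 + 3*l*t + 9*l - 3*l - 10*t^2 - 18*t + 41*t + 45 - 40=l^2 + 6*l - 10*t^2 + t*(3*l + 23) + 5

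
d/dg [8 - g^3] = -3*g^2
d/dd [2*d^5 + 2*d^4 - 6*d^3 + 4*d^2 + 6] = 2*d*(5*d^3 + 4*d^2 - 9*d + 4)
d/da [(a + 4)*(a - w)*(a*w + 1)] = w*(a + 4)*(a - w) + (a + 4)*(a*w + 1) + (a - w)*(a*w + 1)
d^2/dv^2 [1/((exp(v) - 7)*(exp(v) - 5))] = 4*(exp(3*v) - 9*exp(2*v) + exp(v) + 105)*exp(v)/(exp(6*v) - 36*exp(5*v) + 537*exp(4*v) - 4248*exp(3*v) + 18795*exp(2*v) - 44100*exp(v) + 42875)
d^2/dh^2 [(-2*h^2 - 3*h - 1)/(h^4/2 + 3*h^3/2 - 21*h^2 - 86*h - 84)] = 8*(-3*h^6 - 6*h^5 - 56*h^4 - 658*h^3 - 753*h^2 + 4076*h + 964)/(h^10 + 5*h^9 - 123*h^8 - 773*h^7 + 4142*h^6 + 38076*h^5 + 13624*h^4 - 550384*h^3 - 1864800*h^2 - 2455488*h - 1185408)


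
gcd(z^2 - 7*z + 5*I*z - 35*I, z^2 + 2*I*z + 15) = z + 5*I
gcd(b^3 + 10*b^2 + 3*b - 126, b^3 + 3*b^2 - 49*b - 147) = b + 7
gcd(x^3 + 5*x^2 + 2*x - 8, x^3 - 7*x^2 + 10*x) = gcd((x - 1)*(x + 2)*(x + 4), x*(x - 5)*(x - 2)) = 1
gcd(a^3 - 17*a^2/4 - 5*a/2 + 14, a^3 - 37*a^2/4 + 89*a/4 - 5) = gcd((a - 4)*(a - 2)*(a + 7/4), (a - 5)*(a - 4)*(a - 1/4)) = a - 4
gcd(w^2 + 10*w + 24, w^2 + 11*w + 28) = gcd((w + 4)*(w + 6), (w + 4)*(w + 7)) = w + 4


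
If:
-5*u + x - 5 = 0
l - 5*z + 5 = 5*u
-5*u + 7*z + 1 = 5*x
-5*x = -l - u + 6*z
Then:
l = -4205/163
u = -234/163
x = -355/163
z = -444/163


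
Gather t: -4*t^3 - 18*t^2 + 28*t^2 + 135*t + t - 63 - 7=-4*t^3 + 10*t^2 + 136*t - 70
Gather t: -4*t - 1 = -4*t - 1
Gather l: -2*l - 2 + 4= 2 - 2*l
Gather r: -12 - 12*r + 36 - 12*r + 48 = 72 - 24*r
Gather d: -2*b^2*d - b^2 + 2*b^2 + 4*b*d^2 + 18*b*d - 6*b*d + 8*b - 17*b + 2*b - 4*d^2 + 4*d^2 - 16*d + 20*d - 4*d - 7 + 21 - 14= b^2 + 4*b*d^2 - 7*b + d*(-2*b^2 + 12*b)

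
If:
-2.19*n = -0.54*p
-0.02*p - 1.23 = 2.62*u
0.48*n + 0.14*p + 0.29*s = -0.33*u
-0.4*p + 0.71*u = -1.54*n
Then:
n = -3.20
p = -12.97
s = 11.98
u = -0.37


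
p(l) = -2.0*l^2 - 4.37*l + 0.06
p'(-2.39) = 5.19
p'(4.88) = -23.89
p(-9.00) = -122.61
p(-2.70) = -2.72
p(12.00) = -340.38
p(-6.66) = -59.55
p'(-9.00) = 31.63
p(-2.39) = -0.92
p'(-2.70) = 6.43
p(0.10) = -0.40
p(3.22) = -34.75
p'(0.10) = -4.77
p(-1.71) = 1.68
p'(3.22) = -17.25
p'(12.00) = -52.37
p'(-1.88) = 3.15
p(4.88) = -68.89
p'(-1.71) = 2.47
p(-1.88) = 1.21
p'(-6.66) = 22.27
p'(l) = -4.0*l - 4.37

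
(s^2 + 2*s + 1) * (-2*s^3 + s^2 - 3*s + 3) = -2*s^5 - 3*s^4 - 3*s^3 - 2*s^2 + 3*s + 3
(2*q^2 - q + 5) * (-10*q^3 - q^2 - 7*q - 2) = -20*q^5 + 8*q^4 - 63*q^3 - 2*q^2 - 33*q - 10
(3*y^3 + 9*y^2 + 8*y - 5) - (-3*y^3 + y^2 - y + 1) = 6*y^3 + 8*y^2 + 9*y - 6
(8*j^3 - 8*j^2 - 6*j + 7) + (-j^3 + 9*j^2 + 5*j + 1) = 7*j^3 + j^2 - j + 8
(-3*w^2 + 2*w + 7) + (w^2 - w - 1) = -2*w^2 + w + 6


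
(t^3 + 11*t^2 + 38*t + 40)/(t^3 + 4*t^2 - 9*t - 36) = (t^2 + 7*t + 10)/(t^2 - 9)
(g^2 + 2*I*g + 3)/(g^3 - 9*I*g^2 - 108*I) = (g - I)/(g^2 - 12*I*g - 36)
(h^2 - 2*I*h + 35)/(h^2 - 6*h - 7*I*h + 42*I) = (h + 5*I)/(h - 6)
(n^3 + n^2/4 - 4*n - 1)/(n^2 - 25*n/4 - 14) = (-4*n^3 - n^2 + 16*n + 4)/(-4*n^2 + 25*n + 56)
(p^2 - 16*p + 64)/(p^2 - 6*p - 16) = (p - 8)/(p + 2)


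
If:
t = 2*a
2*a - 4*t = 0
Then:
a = 0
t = 0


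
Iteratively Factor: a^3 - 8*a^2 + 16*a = (a)*(a^2 - 8*a + 16) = a*(a - 4)*(a - 4)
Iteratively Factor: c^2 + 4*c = (c)*(c + 4)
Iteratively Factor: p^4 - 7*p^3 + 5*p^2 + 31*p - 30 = (p - 5)*(p^3 - 2*p^2 - 5*p + 6) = (p - 5)*(p - 1)*(p^2 - p - 6) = (p - 5)*(p - 1)*(p + 2)*(p - 3)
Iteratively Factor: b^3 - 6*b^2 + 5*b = (b - 1)*(b^2 - 5*b) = b*(b - 1)*(b - 5)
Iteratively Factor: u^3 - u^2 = (u)*(u^2 - u) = u^2*(u - 1)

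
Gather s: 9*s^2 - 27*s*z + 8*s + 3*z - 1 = 9*s^2 + s*(8 - 27*z) + 3*z - 1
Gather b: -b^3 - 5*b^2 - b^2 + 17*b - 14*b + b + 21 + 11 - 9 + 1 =-b^3 - 6*b^2 + 4*b + 24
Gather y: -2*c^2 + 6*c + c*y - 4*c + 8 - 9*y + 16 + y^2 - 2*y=-2*c^2 + 2*c + y^2 + y*(c - 11) + 24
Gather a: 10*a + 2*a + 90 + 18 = 12*a + 108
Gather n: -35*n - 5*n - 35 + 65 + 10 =40 - 40*n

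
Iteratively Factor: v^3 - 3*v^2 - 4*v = (v + 1)*(v^2 - 4*v) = v*(v + 1)*(v - 4)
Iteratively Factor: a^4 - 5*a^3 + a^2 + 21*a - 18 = (a - 3)*(a^3 - 2*a^2 - 5*a + 6) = (a - 3)*(a - 1)*(a^2 - a - 6) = (a - 3)^2*(a - 1)*(a + 2)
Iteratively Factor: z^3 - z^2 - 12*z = (z - 4)*(z^2 + 3*z) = z*(z - 4)*(z + 3)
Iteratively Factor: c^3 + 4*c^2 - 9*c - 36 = (c - 3)*(c^2 + 7*c + 12) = (c - 3)*(c + 3)*(c + 4)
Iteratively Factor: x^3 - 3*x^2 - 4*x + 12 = (x - 3)*(x^2 - 4) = (x - 3)*(x + 2)*(x - 2)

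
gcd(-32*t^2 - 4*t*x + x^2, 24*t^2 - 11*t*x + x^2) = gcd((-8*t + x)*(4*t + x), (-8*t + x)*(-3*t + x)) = -8*t + x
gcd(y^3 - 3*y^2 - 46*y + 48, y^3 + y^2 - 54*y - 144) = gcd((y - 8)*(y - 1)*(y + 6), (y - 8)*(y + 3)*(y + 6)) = y^2 - 2*y - 48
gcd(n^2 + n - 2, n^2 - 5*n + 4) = n - 1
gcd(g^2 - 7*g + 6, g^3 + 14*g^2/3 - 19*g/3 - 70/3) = 1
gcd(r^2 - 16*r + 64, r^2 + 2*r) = 1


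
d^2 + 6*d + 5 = (d + 1)*(d + 5)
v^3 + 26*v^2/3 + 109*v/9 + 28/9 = (v + 1/3)*(v + 4/3)*(v + 7)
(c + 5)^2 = c^2 + 10*c + 25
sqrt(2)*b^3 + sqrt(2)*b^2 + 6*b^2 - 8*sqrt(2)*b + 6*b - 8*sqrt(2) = (b - sqrt(2))*(b + 4*sqrt(2))*(sqrt(2)*b + sqrt(2))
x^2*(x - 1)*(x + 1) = x^4 - x^2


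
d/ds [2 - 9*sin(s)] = -9*cos(s)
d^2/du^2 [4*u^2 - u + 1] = 8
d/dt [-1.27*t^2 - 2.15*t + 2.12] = -2.54*t - 2.15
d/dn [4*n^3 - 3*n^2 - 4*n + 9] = 12*n^2 - 6*n - 4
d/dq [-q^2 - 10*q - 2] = -2*q - 10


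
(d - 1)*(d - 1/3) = d^2 - 4*d/3 + 1/3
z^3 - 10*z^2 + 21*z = z*(z - 7)*(z - 3)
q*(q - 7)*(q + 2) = q^3 - 5*q^2 - 14*q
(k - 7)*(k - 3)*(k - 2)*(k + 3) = k^4 - 9*k^3 + 5*k^2 + 81*k - 126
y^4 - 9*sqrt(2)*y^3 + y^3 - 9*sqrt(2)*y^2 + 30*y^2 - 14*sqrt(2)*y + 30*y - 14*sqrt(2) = (y + 1)*(y - 7*sqrt(2))*(y - sqrt(2))^2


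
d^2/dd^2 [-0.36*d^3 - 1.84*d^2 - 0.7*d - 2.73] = -2.16*d - 3.68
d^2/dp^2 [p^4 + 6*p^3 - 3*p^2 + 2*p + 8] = 12*p^2 + 36*p - 6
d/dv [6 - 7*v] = -7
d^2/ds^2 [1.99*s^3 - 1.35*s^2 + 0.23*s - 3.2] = 11.94*s - 2.7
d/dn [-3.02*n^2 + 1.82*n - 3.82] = 1.82 - 6.04*n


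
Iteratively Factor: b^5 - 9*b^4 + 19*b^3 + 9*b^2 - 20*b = (b)*(b^4 - 9*b^3 + 19*b^2 + 9*b - 20) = b*(b - 1)*(b^3 - 8*b^2 + 11*b + 20) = b*(b - 5)*(b - 1)*(b^2 - 3*b - 4) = b*(b - 5)*(b - 1)*(b + 1)*(b - 4)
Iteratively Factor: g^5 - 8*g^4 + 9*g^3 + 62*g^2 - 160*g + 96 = (g - 4)*(g^4 - 4*g^3 - 7*g^2 + 34*g - 24) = (g - 4)*(g - 2)*(g^3 - 2*g^2 - 11*g + 12) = (g - 4)*(g - 2)*(g - 1)*(g^2 - g - 12) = (g - 4)*(g - 2)*(g - 1)*(g + 3)*(g - 4)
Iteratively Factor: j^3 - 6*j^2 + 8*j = (j - 4)*(j^2 - 2*j) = j*(j - 4)*(j - 2)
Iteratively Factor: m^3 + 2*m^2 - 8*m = (m)*(m^2 + 2*m - 8) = m*(m - 2)*(m + 4)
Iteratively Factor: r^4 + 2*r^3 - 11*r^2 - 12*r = (r - 3)*(r^3 + 5*r^2 + 4*r) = (r - 3)*(r + 4)*(r^2 + r) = (r - 3)*(r + 1)*(r + 4)*(r)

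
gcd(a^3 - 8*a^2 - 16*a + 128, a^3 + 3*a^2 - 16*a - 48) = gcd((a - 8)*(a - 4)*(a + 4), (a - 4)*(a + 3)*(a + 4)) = a^2 - 16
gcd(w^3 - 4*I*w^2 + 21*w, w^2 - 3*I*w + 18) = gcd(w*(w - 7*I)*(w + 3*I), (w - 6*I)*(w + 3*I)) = w + 3*I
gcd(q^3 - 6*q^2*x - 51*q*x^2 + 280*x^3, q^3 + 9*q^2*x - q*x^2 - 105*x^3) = q + 7*x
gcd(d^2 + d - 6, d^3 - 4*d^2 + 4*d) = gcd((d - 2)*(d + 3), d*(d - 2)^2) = d - 2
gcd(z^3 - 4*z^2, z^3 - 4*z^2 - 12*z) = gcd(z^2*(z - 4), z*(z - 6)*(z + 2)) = z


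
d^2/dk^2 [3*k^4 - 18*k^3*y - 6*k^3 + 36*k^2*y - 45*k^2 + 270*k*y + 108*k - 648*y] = 36*k^2 - 108*k*y - 36*k + 72*y - 90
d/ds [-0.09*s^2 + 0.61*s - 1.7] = 0.61 - 0.18*s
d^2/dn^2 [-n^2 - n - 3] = -2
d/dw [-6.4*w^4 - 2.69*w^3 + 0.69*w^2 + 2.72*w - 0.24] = -25.6*w^3 - 8.07*w^2 + 1.38*w + 2.72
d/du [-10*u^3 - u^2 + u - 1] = -30*u^2 - 2*u + 1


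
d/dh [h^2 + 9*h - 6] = 2*h + 9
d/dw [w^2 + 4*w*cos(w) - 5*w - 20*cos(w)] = -4*w*sin(w) + 2*w + 20*sin(w) + 4*cos(w) - 5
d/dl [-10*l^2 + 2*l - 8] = 2 - 20*l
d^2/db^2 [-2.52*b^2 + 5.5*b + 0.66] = -5.04000000000000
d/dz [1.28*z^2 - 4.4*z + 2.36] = 2.56*z - 4.4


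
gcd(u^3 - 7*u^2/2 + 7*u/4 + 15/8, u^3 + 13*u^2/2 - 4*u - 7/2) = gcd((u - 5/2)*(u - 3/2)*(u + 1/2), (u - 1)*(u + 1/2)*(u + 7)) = u + 1/2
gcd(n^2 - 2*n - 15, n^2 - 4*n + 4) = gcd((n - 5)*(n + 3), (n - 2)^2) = 1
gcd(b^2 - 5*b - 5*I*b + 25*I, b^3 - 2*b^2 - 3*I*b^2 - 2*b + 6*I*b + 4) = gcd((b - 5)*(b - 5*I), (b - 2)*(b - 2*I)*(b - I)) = 1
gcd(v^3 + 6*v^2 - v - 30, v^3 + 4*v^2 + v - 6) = v + 3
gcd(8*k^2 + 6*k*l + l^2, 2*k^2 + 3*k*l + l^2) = 2*k + l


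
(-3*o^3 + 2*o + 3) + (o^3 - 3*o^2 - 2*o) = -2*o^3 - 3*o^2 + 3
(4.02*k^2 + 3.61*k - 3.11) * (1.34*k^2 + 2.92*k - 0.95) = 5.3868*k^4 + 16.5758*k^3 + 2.5548*k^2 - 12.5107*k + 2.9545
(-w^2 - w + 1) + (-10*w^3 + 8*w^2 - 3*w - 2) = -10*w^3 + 7*w^2 - 4*w - 1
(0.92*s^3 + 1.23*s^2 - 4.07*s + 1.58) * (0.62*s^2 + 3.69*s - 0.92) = 0.5704*s^5 + 4.1574*s^4 + 1.1689*s^3 - 15.1703*s^2 + 9.5746*s - 1.4536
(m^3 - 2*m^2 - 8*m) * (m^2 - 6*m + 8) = m^5 - 8*m^4 + 12*m^3 + 32*m^2 - 64*m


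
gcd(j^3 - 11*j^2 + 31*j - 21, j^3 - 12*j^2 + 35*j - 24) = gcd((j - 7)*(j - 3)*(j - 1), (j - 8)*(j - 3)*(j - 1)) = j^2 - 4*j + 3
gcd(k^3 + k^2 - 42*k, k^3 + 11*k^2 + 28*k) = k^2 + 7*k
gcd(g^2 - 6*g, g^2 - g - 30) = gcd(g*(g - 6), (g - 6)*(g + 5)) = g - 6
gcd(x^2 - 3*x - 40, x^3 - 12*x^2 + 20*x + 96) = x - 8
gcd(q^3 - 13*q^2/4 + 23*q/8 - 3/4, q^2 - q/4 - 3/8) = q - 3/4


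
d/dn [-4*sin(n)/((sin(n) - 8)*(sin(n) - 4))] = 4*(sin(n)^2 - 32)*cos(n)/((sin(n) - 8)^2*(sin(n) - 4)^2)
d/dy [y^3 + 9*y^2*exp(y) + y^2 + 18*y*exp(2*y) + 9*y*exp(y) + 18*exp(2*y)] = 9*y^2*exp(y) + 3*y^2 + 36*y*exp(2*y) + 27*y*exp(y) + 2*y + 54*exp(2*y) + 9*exp(y)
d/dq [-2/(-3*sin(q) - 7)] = -6*cos(q)/(3*sin(q) + 7)^2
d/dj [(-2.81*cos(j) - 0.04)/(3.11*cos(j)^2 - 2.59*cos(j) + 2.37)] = (-8.7391*cos(j)^2 - 0.2488*cos(j) + 6.7633)*sin(j)/(9.6721*cos(j)^4 - 16.1098*cos(j)^3 + 21.4495*cos(j)^2 - 12.2766*cos(j) + 5.6169)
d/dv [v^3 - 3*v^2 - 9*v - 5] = 3*v^2 - 6*v - 9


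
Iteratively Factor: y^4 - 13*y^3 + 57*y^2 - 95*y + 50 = (y - 2)*(y^3 - 11*y^2 + 35*y - 25) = (y - 5)*(y - 2)*(y^2 - 6*y + 5) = (y - 5)^2*(y - 2)*(y - 1)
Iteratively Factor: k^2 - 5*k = (k)*(k - 5)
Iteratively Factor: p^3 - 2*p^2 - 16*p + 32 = (p - 4)*(p^2 + 2*p - 8) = (p - 4)*(p + 4)*(p - 2)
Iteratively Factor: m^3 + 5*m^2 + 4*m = (m + 4)*(m^2 + m) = (m + 1)*(m + 4)*(m)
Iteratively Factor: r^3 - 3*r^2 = (r - 3)*(r^2) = r*(r - 3)*(r)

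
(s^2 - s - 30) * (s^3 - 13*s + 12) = s^5 - s^4 - 43*s^3 + 25*s^2 + 378*s - 360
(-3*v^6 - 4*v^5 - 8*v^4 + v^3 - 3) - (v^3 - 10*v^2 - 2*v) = -3*v^6 - 4*v^5 - 8*v^4 + 10*v^2 + 2*v - 3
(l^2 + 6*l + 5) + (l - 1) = l^2 + 7*l + 4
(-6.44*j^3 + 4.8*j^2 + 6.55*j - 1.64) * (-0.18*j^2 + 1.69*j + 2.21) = 1.1592*j^5 - 11.7476*j^4 - 7.2994*j^3 + 21.9727*j^2 + 11.7039*j - 3.6244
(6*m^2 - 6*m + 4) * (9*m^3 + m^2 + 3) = 54*m^5 - 48*m^4 + 30*m^3 + 22*m^2 - 18*m + 12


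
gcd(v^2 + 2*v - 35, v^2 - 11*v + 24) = 1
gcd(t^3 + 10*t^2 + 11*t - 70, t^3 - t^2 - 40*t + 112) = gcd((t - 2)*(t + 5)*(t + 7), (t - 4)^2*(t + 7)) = t + 7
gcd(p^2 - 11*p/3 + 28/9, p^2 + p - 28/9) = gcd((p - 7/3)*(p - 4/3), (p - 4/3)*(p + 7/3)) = p - 4/3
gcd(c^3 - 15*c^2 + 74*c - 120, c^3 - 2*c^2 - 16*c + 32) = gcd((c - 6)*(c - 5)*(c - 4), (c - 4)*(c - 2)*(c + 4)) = c - 4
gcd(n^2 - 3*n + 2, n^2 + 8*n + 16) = 1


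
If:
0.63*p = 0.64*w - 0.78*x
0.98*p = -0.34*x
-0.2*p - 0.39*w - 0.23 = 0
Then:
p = 0.29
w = -0.74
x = -0.84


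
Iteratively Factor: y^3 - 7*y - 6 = (y + 2)*(y^2 - 2*y - 3) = (y + 1)*(y + 2)*(y - 3)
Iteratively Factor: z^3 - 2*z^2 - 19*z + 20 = (z + 4)*(z^2 - 6*z + 5) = (z - 1)*(z + 4)*(z - 5)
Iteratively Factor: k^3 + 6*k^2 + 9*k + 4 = (k + 1)*(k^2 + 5*k + 4) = (k + 1)*(k + 4)*(k + 1)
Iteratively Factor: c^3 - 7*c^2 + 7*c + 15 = (c - 3)*(c^2 - 4*c - 5) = (c - 5)*(c - 3)*(c + 1)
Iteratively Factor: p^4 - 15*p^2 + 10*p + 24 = (p + 1)*(p^3 - p^2 - 14*p + 24) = (p - 2)*(p + 1)*(p^2 + p - 12) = (p - 3)*(p - 2)*(p + 1)*(p + 4)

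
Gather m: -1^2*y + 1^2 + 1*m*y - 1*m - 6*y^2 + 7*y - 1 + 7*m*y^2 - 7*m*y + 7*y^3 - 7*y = m*(7*y^2 - 6*y - 1) + 7*y^3 - 6*y^2 - y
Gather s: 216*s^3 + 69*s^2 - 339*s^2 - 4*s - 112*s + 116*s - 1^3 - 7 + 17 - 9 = 216*s^3 - 270*s^2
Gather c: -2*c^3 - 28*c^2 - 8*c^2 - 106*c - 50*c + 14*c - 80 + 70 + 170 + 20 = -2*c^3 - 36*c^2 - 142*c + 180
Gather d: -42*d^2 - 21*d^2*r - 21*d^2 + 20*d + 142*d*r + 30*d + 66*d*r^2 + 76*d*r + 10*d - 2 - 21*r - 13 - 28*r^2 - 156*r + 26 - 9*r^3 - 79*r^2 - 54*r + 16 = d^2*(-21*r - 63) + d*(66*r^2 + 218*r + 60) - 9*r^3 - 107*r^2 - 231*r + 27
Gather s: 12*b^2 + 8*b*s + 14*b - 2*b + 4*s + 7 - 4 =12*b^2 + 12*b + s*(8*b + 4) + 3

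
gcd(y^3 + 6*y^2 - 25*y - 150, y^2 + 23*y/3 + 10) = y + 6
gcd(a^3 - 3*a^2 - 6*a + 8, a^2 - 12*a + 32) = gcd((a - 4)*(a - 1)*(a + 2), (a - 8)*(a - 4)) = a - 4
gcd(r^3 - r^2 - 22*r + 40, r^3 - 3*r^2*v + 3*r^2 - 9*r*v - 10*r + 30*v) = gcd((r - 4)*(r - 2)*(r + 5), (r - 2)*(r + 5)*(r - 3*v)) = r^2 + 3*r - 10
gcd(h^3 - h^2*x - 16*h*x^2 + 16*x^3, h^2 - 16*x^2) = -h^2 + 16*x^2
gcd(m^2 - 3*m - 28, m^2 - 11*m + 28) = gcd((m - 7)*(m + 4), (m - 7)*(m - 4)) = m - 7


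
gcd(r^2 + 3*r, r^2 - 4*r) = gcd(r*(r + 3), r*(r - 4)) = r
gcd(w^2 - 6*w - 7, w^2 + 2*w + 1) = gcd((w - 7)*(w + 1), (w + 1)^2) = w + 1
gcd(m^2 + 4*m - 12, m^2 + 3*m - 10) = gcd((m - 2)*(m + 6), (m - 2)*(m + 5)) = m - 2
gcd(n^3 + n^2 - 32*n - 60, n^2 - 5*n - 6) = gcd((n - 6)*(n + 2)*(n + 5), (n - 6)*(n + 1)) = n - 6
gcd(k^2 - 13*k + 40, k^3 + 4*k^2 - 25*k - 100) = k - 5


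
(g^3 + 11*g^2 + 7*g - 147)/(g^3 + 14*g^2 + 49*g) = (g - 3)/g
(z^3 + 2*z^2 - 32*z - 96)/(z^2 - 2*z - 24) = z + 4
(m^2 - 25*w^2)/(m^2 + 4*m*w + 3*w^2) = (m^2 - 25*w^2)/(m^2 + 4*m*w + 3*w^2)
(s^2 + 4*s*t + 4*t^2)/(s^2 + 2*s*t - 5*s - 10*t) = (s + 2*t)/(s - 5)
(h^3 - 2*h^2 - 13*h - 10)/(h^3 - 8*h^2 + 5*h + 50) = (h + 1)/(h - 5)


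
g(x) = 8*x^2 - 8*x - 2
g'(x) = 16*x - 8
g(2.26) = 20.78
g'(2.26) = 28.16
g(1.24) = 0.38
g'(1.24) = 11.84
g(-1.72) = 35.43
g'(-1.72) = -35.52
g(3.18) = 53.46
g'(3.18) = 42.88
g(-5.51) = 284.96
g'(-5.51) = -96.16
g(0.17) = -3.13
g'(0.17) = -5.28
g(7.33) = 369.19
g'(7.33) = 109.28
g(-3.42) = 118.93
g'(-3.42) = -62.72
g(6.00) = 238.00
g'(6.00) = 88.00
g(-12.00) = 1246.00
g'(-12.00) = -200.00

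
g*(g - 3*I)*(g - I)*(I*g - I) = I*g^4 + 4*g^3 - I*g^3 - 4*g^2 - 3*I*g^2 + 3*I*g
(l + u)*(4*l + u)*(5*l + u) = 20*l^3 + 29*l^2*u + 10*l*u^2 + u^3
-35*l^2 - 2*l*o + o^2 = (-7*l + o)*(5*l + o)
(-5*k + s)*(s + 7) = -5*k*s - 35*k + s^2 + 7*s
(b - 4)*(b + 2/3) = b^2 - 10*b/3 - 8/3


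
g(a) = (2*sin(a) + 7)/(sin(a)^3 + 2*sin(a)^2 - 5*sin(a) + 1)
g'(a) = (2*sin(a) + 7)*(-3*sin(a)^2*cos(a) - 4*sin(a)*cos(a) + 5*cos(a))/(sin(a)^3 + 2*sin(a)^2 - 5*sin(a) + 1)^2 + 2*cos(a)/(sin(a)^3 + 2*sin(a)^2 - 5*sin(a) + 1)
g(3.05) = 12.82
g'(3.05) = -108.62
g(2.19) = -7.16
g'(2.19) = 1.81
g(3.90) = 1.11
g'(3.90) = -1.30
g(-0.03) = 6.03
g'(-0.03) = 28.50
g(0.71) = -7.33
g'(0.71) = 4.15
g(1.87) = -8.26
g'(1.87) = 4.07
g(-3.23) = 12.48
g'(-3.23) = -103.49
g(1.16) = -7.80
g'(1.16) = -3.98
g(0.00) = 7.00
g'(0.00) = 37.00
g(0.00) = 7.00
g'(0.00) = 37.00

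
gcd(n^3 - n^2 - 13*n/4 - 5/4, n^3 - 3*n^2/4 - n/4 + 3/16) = n + 1/2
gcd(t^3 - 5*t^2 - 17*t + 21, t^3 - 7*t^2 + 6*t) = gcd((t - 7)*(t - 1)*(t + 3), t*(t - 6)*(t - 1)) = t - 1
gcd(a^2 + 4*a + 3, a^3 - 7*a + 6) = a + 3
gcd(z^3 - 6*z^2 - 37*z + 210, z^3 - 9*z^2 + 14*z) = z - 7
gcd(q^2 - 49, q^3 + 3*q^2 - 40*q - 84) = q + 7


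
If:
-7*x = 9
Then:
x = -9/7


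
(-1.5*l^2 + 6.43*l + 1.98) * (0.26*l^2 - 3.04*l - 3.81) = -0.39*l^4 + 6.2318*l^3 - 13.3174*l^2 - 30.5175*l - 7.5438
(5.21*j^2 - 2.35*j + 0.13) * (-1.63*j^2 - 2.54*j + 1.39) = -8.4923*j^4 - 9.4029*j^3 + 12.999*j^2 - 3.5967*j + 0.1807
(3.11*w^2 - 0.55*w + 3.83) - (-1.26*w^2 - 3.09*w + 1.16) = 4.37*w^2 + 2.54*w + 2.67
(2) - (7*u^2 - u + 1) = -7*u^2 + u + 1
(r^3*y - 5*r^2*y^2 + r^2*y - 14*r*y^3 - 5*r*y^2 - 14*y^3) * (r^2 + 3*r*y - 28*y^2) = r^5*y - 2*r^4*y^2 + r^4*y - 57*r^3*y^3 - 2*r^3*y^2 + 98*r^2*y^4 - 57*r^2*y^3 + 392*r*y^5 + 98*r*y^4 + 392*y^5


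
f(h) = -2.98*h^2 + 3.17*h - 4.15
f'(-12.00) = 74.69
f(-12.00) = -471.31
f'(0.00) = 3.17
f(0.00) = -4.15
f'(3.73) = -19.06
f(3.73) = -33.79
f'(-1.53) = 12.29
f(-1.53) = -15.98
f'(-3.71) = 25.28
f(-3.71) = -56.93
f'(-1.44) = 11.75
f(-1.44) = -14.89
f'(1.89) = -8.09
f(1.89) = -8.80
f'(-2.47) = 17.89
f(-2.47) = -30.16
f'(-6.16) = 39.88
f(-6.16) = -136.76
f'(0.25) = 1.68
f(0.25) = -3.54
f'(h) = 3.17 - 5.96*h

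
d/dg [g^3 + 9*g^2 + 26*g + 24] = 3*g^2 + 18*g + 26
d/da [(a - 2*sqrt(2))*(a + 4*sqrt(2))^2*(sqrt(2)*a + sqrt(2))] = 4*sqrt(2)*a^3 + 3*sqrt(2)*a^2 + 36*a^2 + 24*a - 128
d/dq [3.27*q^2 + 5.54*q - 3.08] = 6.54*q + 5.54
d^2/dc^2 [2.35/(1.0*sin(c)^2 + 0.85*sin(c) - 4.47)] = (-9.4*sin(c)^4 - 5.9925*sin(c)^3 - 29.615875*sin(c)^2 + 3.056175*sin(c) + 24.40475)/(1.0*sin(c)^2 + 0.85*sin(c) - 4.47)^3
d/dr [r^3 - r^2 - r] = 3*r^2 - 2*r - 1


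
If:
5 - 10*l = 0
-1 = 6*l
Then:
No Solution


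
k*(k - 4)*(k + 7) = k^3 + 3*k^2 - 28*k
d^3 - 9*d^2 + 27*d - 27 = (d - 3)^3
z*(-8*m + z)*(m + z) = -8*m^2*z - 7*m*z^2 + z^3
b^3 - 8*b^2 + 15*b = b*(b - 5)*(b - 3)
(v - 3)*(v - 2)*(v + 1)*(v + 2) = v^4 - 2*v^3 - 7*v^2 + 8*v + 12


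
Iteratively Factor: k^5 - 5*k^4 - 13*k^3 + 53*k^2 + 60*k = (k - 5)*(k^4 - 13*k^2 - 12*k) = k*(k - 5)*(k^3 - 13*k - 12) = k*(k - 5)*(k + 1)*(k^2 - k - 12) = k*(k - 5)*(k - 4)*(k + 1)*(k + 3)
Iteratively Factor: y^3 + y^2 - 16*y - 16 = (y + 4)*(y^2 - 3*y - 4) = (y + 1)*(y + 4)*(y - 4)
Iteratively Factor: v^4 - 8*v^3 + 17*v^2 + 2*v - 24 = (v + 1)*(v^3 - 9*v^2 + 26*v - 24) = (v - 4)*(v + 1)*(v^2 - 5*v + 6) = (v - 4)*(v - 3)*(v + 1)*(v - 2)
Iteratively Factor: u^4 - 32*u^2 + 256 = (u - 4)*(u^3 + 4*u^2 - 16*u - 64) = (u - 4)*(u + 4)*(u^2 - 16) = (u - 4)*(u + 4)^2*(u - 4)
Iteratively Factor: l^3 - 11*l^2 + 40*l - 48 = (l - 4)*(l^2 - 7*l + 12) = (l - 4)^2*(l - 3)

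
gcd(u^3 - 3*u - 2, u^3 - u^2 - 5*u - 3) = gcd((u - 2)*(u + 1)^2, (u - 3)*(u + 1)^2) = u^2 + 2*u + 1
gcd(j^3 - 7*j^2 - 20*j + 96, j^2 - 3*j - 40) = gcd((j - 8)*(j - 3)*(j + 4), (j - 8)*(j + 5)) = j - 8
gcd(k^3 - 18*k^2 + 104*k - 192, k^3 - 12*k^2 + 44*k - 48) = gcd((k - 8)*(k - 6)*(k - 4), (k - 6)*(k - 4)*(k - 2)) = k^2 - 10*k + 24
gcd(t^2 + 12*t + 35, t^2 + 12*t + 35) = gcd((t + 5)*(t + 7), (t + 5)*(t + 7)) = t^2 + 12*t + 35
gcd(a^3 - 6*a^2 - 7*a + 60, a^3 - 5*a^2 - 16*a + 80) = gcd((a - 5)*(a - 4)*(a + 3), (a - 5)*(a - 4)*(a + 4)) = a^2 - 9*a + 20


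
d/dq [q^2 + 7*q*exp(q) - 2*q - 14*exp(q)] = 7*q*exp(q) + 2*q - 7*exp(q) - 2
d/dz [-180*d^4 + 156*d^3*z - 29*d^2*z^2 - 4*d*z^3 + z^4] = 156*d^3 - 58*d^2*z - 12*d*z^2 + 4*z^3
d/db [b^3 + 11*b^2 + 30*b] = 3*b^2 + 22*b + 30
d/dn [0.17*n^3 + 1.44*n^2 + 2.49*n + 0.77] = 0.51*n^2 + 2.88*n + 2.49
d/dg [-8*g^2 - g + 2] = -16*g - 1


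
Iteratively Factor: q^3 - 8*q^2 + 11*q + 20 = (q - 5)*(q^2 - 3*q - 4) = (q - 5)*(q - 4)*(q + 1)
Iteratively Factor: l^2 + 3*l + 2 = (l + 2)*(l + 1)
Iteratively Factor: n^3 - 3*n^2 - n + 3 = (n - 3)*(n^2 - 1) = (n - 3)*(n - 1)*(n + 1)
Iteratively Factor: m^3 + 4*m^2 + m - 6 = (m - 1)*(m^2 + 5*m + 6) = (m - 1)*(m + 3)*(m + 2)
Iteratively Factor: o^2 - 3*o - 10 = (o + 2)*(o - 5)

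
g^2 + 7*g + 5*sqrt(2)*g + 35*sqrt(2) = (g + 7)*(g + 5*sqrt(2))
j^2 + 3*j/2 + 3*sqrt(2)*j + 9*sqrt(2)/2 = (j + 3/2)*(j + 3*sqrt(2))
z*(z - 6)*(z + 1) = z^3 - 5*z^2 - 6*z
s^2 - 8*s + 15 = (s - 5)*(s - 3)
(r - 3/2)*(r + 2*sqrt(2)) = r^2 - 3*r/2 + 2*sqrt(2)*r - 3*sqrt(2)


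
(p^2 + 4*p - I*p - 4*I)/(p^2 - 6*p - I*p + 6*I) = (p + 4)/(p - 6)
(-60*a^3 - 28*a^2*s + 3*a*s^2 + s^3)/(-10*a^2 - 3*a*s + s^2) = 6*a + s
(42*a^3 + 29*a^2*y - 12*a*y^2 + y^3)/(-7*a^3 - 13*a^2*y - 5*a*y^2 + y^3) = (-6*a + y)/(a + y)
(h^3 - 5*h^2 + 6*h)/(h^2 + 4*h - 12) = h*(h - 3)/(h + 6)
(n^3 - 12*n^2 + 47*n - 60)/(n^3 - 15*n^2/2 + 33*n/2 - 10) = 2*(n^2 - 8*n + 15)/(2*n^2 - 7*n + 5)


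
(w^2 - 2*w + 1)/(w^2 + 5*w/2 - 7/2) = 2*(w - 1)/(2*w + 7)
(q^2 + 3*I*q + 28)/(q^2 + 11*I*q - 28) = (q - 4*I)/(q + 4*I)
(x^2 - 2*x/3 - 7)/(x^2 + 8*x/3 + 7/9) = 3*(x - 3)/(3*x + 1)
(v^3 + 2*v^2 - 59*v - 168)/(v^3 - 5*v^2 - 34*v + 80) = (v^2 + 10*v + 21)/(v^2 + 3*v - 10)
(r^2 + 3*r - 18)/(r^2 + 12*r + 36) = (r - 3)/(r + 6)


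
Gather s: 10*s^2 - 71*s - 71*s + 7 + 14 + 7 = 10*s^2 - 142*s + 28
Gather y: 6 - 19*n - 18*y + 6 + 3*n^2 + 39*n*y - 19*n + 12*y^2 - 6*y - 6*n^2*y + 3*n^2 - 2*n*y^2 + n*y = 6*n^2 - 38*n + y^2*(12 - 2*n) + y*(-6*n^2 + 40*n - 24) + 12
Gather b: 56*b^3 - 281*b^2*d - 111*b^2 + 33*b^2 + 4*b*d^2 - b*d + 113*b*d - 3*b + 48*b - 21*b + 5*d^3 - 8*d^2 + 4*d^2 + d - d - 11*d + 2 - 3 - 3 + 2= 56*b^3 + b^2*(-281*d - 78) + b*(4*d^2 + 112*d + 24) + 5*d^3 - 4*d^2 - 11*d - 2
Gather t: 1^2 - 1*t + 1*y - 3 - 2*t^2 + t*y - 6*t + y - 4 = -2*t^2 + t*(y - 7) + 2*y - 6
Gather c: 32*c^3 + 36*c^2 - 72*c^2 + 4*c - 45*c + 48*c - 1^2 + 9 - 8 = 32*c^3 - 36*c^2 + 7*c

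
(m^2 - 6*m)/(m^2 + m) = (m - 6)/(m + 1)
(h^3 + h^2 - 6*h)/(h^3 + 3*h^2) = (h - 2)/h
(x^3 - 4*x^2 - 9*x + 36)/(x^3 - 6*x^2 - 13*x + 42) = (x^2 - 7*x + 12)/(x^2 - 9*x + 14)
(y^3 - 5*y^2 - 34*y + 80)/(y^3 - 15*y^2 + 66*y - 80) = (y + 5)/(y - 5)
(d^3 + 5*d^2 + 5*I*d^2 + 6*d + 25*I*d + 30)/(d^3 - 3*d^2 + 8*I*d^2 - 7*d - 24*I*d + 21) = (d^3 + 5*d^2*(1 + I) + d*(6 + 25*I) + 30)/(d^3 + d^2*(-3 + 8*I) - d*(7 + 24*I) + 21)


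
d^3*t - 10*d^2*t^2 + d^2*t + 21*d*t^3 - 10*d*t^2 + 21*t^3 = (d - 7*t)*(d - 3*t)*(d*t + t)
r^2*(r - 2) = r^3 - 2*r^2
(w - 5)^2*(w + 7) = w^3 - 3*w^2 - 45*w + 175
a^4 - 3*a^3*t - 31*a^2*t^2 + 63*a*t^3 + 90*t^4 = (a - 6*t)*(a - 3*t)*(a + t)*(a + 5*t)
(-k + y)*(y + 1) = -k*y - k + y^2 + y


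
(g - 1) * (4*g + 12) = 4*g^2 + 8*g - 12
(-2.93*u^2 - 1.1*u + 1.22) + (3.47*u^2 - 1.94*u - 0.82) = 0.54*u^2 - 3.04*u + 0.4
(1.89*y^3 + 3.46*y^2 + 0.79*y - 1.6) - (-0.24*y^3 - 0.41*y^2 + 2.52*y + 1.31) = 2.13*y^3 + 3.87*y^2 - 1.73*y - 2.91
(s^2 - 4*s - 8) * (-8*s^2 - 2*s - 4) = -8*s^4 + 30*s^3 + 68*s^2 + 32*s + 32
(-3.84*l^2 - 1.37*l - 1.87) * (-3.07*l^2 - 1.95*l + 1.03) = 11.7888*l^4 + 11.6939*l^3 + 4.4572*l^2 + 2.2354*l - 1.9261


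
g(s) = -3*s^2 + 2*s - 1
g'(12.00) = -70.00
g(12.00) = -409.00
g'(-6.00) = 38.00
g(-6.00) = -121.00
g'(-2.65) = 17.90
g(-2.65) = -27.37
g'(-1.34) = 10.04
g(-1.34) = -9.07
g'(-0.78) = 6.68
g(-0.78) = -4.39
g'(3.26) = -17.56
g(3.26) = -26.36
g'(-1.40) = 10.40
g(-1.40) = -9.68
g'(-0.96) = 7.76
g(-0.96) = -5.68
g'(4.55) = -25.30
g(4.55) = -54.01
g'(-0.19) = 3.14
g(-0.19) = -1.49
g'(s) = 2 - 6*s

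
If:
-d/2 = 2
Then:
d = -4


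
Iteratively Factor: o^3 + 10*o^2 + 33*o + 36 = (o + 4)*(o^2 + 6*o + 9) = (o + 3)*(o + 4)*(o + 3)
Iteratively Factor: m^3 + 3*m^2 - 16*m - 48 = (m + 4)*(m^2 - m - 12) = (m + 3)*(m + 4)*(m - 4)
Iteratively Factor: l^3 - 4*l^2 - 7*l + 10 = (l - 5)*(l^2 + l - 2) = (l - 5)*(l + 2)*(l - 1)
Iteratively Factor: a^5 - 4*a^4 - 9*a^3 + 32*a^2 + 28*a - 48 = (a + 2)*(a^4 - 6*a^3 + 3*a^2 + 26*a - 24) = (a + 2)^2*(a^3 - 8*a^2 + 19*a - 12) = (a - 1)*(a + 2)^2*(a^2 - 7*a + 12) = (a - 4)*(a - 1)*(a + 2)^2*(a - 3)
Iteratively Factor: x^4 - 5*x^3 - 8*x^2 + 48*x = (x + 3)*(x^3 - 8*x^2 + 16*x) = x*(x + 3)*(x^2 - 8*x + 16) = x*(x - 4)*(x + 3)*(x - 4)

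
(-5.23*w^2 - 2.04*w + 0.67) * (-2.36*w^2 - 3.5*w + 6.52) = 12.3428*w^4 + 23.1194*w^3 - 28.5408*w^2 - 15.6458*w + 4.3684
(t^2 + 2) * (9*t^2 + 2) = 9*t^4 + 20*t^2 + 4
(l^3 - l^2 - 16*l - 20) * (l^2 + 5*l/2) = l^5 + 3*l^4/2 - 37*l^3/2 - 60*l^2 - 50*l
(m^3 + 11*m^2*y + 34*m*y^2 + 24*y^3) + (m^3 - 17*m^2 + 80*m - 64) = 2*m^3 + 11*m^2*y - 17*m^2 + 34*m*y^2 + 80*m + 24*y^3 - 64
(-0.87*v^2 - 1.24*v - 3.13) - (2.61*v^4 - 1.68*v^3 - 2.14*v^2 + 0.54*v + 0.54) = -2.61*v^4 + 1.68*v^3 + 1.27*v^2 - 1.78*v - 3.67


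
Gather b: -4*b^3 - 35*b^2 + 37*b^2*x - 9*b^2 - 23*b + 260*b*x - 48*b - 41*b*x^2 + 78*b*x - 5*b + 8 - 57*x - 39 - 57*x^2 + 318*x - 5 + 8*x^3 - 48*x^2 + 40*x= -4*b^3 + b^2*(37*x - 44) + b*(-41*x^2 + 338*x - 76) + 8*x^3 - 105*x^2 + 301*x - 36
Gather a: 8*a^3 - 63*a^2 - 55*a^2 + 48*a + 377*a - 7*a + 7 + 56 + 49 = 8*a^3 - 118*a^2 + 418*a + 112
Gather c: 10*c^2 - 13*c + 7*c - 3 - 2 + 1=10*c^2 - 6*c - 4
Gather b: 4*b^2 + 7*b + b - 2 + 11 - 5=4*b^2 + 8*b + 4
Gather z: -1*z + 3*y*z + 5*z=z*(3*y + 4)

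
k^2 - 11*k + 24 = (k - 8)*(k - 3)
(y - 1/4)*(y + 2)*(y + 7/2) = y^3 + 21*y^2/4 + 45*y/8 - 7/4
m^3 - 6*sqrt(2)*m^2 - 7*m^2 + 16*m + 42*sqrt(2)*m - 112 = (m - 7)*(m - 4*sqrt(2))*(m - 2*sqrt(2))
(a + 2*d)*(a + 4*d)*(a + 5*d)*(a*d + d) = a^4*d + 11*a^3*d^2 + a^3*d + 38*a^2*d^3 + 11*a^2*d^2 + 40*a*d^4 + 38*a*d^3 + 40*d^4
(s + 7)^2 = s^2 + 14*s + 49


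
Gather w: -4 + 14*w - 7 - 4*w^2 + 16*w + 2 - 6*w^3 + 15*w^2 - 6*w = -6*w^3 + 11*w^2 + 24*w - 9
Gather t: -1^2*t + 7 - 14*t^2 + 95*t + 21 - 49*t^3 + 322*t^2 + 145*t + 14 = -49*t^3 + 308*t^2 + 239*t + 42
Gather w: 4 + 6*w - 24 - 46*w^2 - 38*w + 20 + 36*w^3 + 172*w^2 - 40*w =36*w^3 + 126*w^2 - 72*w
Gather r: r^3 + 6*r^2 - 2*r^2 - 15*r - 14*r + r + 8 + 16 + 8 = r^3 + 4*r^2 - 28*r + 32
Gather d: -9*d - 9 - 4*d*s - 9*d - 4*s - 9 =d*(-4*s - 18) - 4*s - 18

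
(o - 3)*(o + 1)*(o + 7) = o^3 + 5*o^2 - 17*o - 21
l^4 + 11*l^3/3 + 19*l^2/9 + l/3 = l*(l + 1/3)^2*(l + 3)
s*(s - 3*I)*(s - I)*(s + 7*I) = s^4 + 3*I*s^3 + 25*s^2 - 21*I*s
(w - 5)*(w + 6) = w^2 + w - 30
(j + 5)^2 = j^2 + 10*j + 25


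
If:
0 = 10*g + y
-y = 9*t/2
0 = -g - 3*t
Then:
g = 0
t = 0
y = 0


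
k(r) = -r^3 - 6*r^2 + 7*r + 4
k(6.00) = -386.00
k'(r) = -3*r^2 - 12*r + 7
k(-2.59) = -37.00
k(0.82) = 5.15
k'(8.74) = -327.04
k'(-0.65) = 13.53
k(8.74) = -1060.77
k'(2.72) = -47.84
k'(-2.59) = 17.96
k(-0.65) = -2.81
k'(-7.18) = -61.50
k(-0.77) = -4.49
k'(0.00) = 7.00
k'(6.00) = -173.00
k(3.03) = -57.69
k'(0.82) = -4.86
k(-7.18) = 14.57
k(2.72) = -41.47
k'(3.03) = -56.90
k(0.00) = 4.00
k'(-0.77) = 14.46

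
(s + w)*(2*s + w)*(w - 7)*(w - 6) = 2*s^2*w^2 - 26*s^2*w + 84*s^2 + 3*s*w^3 - 39*s*w^2 + 126*s*w + w^4 - 13*w^3 + 42*w^2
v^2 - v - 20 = (v - 5)*(v + 4)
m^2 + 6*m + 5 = (m + 1)*(m + 5)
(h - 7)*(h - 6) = h^2 - 13*h + 42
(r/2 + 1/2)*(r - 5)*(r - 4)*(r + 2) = r^4/2 - 3*r^3 - 5*r^2/2 + 21*r + 20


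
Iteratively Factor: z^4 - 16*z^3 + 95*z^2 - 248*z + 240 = (z - 5)*(z^3 - 11*z^2 + 40*z - 48) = (z - 5)*(z - 3)*(z^2 - 8*z + 16) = (z - 5)*(z - 4)*(z - 3)*(z - 4)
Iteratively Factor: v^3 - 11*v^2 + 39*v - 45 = (v - 3)*(v^2 - 8*v + 15) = (v - 5)*(v - 3)*(v - 3)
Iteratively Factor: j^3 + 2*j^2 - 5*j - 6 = (j + 3)*(j^2 - j - 2) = (j - 2)*(j + 3)*(j + 1)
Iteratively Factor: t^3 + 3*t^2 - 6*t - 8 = (t + 1)*(t^2 + 2*t - 8) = (t - 2)*(t + 1)*(t + 4)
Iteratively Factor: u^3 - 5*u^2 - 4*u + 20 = (u - 5)*(u^2 - 4) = (u - 5)*(u + 2)*(u - 2)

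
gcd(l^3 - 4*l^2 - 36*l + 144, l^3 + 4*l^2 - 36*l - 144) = l^2 - 36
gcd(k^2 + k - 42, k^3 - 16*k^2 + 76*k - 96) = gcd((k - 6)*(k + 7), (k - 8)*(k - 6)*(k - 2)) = k - 6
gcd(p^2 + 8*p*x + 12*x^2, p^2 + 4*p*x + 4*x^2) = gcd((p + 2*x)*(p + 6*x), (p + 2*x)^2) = p + 2*x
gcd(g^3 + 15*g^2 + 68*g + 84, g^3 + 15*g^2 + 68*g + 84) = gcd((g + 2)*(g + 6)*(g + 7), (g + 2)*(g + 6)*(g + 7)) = g^3 + 15*g^2 + 68*g + 84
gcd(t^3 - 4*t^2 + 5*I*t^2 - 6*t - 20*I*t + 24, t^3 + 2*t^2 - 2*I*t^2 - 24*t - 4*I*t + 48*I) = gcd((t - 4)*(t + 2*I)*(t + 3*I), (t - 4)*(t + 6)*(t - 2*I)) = t - 4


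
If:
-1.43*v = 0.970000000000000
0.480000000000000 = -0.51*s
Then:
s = -0.94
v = -0.68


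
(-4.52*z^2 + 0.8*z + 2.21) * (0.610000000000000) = -2.7572*z^2 + 0.488*z + 1.3481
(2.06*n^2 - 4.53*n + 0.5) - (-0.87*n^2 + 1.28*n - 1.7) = 2.93*n^2 - 5.81*n + 2.2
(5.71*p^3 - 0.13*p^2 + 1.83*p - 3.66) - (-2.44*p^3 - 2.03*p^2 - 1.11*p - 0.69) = 8.15*p^3 + 1.9*p^2 + 2.94*p - 2.97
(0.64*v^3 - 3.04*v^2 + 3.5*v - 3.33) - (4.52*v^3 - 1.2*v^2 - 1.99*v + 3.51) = -3.88*v^3 - 1.84*v^2 + 5.49*v - 6.84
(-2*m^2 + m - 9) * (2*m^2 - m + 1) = -4*m^4 + 4*m^3 - 21*m^2 + 10*m - 9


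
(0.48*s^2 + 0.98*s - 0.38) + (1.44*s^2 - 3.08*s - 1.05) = 1.92*s^2 - 2.1*s - 1.43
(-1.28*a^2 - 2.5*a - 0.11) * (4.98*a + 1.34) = -6.3744*a^3 - 14.1652*a^2 - 3.8978*a - 0.1474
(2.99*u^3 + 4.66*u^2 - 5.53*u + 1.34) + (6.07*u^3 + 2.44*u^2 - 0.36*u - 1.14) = 9.06*u^3 + 7.1*u^2 - 5.89*u + 0.2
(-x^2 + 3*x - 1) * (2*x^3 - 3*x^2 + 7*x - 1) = -2*x^5 + 9*x^4 - 18*x^3 + 25*x^2 - 10*x + 1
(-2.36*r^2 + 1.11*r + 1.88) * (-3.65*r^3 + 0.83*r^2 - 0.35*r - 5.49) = 8.614*r^5 - 6.0103*r^4 - 5.1147*r^3 + 14.1283*r^2 - 6.7519*r - 10.3212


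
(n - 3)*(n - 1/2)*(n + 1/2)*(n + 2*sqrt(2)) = n^4 - 3*n^3 + 2*sqrt(2)*n^3 - 6*sqrt(2)*n^2 - n^2/4 - sqrt(2)*n/2 + 3*n/4 + 3*sqrt(2)/2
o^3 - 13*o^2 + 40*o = o*(o - 8)*(o - 5)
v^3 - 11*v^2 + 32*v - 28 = (v - 7)*(v - 2)^2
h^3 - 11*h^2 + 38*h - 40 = (h - 5)*(h - 4)*(h - 2)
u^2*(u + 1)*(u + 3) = u^4 + 4*u^3 + 3*u^2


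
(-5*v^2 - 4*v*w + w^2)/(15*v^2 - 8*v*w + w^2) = (-v - w)/(3*v - w)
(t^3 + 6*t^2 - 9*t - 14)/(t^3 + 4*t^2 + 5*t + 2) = (t^2 + 5*t - 14)/(t^2 + 3*t + 2)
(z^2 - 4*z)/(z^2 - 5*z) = (z - 4)/(z - 5)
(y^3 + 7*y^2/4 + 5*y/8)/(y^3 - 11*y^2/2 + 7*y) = (8*y^2 + 14*y + 5)/(4*(2*y^2 - 11*y + 14))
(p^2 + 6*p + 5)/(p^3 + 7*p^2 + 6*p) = (p + 5)/(p*(p + 6))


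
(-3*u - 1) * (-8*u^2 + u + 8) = 24*u^3 + 5*u^2 - 25*u - 8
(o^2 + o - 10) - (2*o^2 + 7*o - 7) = -o^2 - 6*o - 3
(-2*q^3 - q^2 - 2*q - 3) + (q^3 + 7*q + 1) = -q^3 - q^2 + 5*q - 2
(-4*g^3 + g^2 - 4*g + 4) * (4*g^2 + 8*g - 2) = -16*g^5 - 28*g^4 - 18*g^2 + 40*g - 8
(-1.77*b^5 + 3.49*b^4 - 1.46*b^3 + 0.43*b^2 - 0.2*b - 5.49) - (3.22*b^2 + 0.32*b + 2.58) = -1.77*b^5 + 3.49*b^4 - 1.46*b^3 - 2.79*b^2 - 0.52*b - 8.07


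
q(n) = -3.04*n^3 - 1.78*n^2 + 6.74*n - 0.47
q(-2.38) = 14.39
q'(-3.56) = -96.17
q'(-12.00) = -1263.82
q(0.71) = 2.33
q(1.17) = 0.11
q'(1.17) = -9.91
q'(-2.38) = -36.45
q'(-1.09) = -0.22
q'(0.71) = -0.38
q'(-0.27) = 7.04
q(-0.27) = -2.36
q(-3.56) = 90.14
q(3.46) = -124.38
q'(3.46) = -114.76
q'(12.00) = -1349.26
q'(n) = -9.12*n^2 - 3.56*n + 6.74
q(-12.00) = 4915.45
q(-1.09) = -5.99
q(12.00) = -5429.03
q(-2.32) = 12.27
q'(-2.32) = -34.09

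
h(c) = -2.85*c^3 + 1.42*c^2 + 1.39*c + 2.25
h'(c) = -8.55*c^2 + 2.84*c + 1.39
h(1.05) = 1.98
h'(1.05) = -5.05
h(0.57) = 2.98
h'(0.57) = 0.23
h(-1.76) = 19.74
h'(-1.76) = -30.09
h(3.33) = -82.61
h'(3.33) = -83.96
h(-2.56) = 55.81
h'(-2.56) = -61.91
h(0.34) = 2.77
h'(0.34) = 1.37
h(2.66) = -37.65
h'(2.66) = -51.55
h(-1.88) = 23.59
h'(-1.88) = -34.17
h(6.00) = -553.89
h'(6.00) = -289.37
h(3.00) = -57.75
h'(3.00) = -67.04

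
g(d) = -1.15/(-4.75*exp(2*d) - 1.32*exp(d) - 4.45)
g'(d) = -1.15*(9.5*exp(2*d) + 1.32*exp(d))/(-4.75*exp(2*d) - 1.32*exp(d) - 4.45)^2 = (-10.925*exp(d) - 1.518)*exp(d)/(4.75*exp(2*d) + 1.32*exp(d) + 4.45)^2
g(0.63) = 0.05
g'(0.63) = -0.07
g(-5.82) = 0.26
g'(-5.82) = -0.00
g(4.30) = 0.00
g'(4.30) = -0.00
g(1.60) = 0.01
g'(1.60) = -0.02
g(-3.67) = 0.26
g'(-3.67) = -0.00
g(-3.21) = 0.25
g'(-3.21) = -0.00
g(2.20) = 0.00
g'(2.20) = -0.01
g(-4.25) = 0.26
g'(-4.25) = -0.00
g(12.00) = 0.00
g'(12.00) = 0.00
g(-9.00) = 0.26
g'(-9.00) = 0.00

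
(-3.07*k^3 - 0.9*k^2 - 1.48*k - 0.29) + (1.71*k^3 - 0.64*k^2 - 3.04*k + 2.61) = -1.36*k^3 - 1.54*k^2 - 4.52*k + 2.32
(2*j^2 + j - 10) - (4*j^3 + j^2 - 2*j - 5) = -4*j^3 + j^2 + 3*j - 5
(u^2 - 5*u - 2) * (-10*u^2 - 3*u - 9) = -10*u^4 + 47*u^3 + 26*u^2 + 51*u + 18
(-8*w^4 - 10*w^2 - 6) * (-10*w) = 80*w^5 + 100*w^3 + 60*w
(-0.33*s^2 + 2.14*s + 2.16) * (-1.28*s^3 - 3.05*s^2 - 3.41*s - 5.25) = 0.4224*s^5 - 1.7327*s^4 - 8.1665*s^3 - 12.1529*s^2 - 18.6006*s - 11.34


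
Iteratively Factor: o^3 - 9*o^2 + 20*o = (o - 5)*(o^2 - 4*o) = o*(o - 5)*(o - 4)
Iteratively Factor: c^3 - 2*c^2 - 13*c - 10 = (c - 5)*(c^2 + 3*c + 2) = (c - 5)*(c + 2)*(c + 1)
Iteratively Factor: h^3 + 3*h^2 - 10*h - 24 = (h + 2)*(h^2 + h - 12) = (h + 2)*(h + 4)*(h - 3)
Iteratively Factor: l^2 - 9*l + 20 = (l - 4)*(l - 5)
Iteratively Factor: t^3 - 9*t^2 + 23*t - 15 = (t - 5)*(t^2 - 4*t + 3) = (t - 5)*(t - 1)*(t - 3)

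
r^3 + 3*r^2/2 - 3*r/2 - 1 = (r - 1)*(r + 1/2)*(r + 2)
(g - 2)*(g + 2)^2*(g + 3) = g^4 + 5*g^3 + 2*g^2 - 20*g - 24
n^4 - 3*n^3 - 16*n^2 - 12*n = n*(n - 6)*(n + 1)*(n + 2)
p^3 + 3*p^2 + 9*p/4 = p*(p + 3/2)^2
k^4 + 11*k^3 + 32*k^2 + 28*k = k*(k + 2)^2*(k + 7)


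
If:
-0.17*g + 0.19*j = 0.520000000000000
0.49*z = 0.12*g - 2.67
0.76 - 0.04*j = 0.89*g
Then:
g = 0.70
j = 3.37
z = -5.28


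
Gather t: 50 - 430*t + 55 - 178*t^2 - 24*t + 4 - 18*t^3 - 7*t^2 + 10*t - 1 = -18*t^3 - 185*t^2 - 444*t + 108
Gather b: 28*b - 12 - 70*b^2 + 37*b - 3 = -70*b^2 + 65*b - 15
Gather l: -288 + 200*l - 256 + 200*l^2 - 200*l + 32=200*l^2 - 512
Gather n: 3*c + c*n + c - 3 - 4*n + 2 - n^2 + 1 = 4*c - n^2 + n*(c - 4)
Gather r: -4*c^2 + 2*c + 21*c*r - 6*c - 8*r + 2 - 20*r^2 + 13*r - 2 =-4*c^2 - 4*c - 20*r^2 + r*(21*c + 5)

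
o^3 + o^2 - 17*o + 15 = (o - 3)*(o - 1)*(o + 5)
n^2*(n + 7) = n^3 + 7*n^2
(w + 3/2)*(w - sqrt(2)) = w^2 - sqrt(2)*w + 3*w/2 - 3*sqrt(2)/2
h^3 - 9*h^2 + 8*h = h*(h - 8)*(h - 1)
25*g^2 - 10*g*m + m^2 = (-5*g + m)^2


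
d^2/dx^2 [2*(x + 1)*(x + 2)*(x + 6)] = 12*x + 36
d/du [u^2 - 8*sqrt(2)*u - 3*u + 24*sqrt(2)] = 2*u - 8*sqrt(2) - 3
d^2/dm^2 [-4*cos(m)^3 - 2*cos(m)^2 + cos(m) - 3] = 2*cos(m) + 4*cos(2*m) + 9*cos(3*m)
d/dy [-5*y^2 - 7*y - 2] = -10*y - 7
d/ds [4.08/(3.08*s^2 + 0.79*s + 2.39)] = (-25.1328*s - 3.2232)/(3.08*s^2 + 0.79*s + 2.39)^2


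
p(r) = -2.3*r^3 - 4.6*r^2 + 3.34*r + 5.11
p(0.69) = 4.47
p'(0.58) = -4.32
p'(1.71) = -32.57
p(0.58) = 5.05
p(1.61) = -11.03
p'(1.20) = -17.64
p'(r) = -6.9*r^2 - 9.2*r + 3.34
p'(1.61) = -29.36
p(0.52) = 5.28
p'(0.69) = -6.29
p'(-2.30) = -12.00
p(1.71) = -14.13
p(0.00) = 5.11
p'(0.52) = -3.31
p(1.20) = -1.48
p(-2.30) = 1.08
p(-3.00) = 15.79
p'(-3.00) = -31.16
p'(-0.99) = 5.69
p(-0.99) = -0.47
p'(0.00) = 3.34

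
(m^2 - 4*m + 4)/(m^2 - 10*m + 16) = (m - 2)/(m - 8)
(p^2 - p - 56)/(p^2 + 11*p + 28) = (p - 8)/(p + 4)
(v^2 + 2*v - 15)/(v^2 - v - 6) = (v + 5)/(v + 2)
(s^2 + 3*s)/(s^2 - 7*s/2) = 2*(s + 3)/(2*s - 7)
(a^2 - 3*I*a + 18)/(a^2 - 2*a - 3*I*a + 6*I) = (a^2 - 3*I*a + 18)/(a^2 - 2*a - 3*I*a + 6*I)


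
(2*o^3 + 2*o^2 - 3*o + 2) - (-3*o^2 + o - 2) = 2*o^3 + 5*o^2 - 4*o + 4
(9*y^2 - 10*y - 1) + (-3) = 9*y^2 - 10*y - 4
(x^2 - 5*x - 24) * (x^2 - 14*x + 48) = x^4 - 19*x^3 + 94*x^2 + 96*x - 1152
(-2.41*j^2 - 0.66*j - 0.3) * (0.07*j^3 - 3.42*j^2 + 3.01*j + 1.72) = -0.1687*j^5 + 8.196*j^4 - 5.0179*j^3 - 5.1058*j^2 - 2.0382*j - 0.516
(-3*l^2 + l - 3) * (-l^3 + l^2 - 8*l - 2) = 3*l^5 - 4*l^4 + 28*l^3 - 5*l^2 + 22*l + 6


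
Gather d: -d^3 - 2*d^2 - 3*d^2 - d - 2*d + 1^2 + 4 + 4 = -d^3 - 5*d^2 - 3*d + 9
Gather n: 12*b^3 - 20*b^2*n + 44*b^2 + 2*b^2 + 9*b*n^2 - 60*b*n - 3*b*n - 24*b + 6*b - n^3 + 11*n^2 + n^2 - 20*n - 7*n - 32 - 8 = 12*b^3 + 46*b^2 - 18*b - n^3 + n^2*(9*b + 12) + n*(-20*b^2 - 63*b - 27) - 40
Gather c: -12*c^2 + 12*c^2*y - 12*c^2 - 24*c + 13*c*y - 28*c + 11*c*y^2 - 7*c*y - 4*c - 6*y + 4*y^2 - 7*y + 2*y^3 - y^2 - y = c^2*(12*y - 24) + c*(11*y^2 + 6*y - 56) + 2*y^3 + 3*y^2 - 14*y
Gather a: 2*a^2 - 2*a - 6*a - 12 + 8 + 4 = 2*a^2 - 8*a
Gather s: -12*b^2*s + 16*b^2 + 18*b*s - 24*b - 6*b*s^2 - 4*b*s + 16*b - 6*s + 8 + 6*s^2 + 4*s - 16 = 16*b^2 - 8*b + s^2*(6 - 6*b) + s*(-12*b^2 + 14*b - 2) - 8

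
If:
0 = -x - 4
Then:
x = -4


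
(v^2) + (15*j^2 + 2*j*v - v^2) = 15*j^2 + 2*j*v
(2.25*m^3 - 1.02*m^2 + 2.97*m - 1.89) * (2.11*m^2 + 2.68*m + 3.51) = 4.7475*m^5 + 3.8778*m^4 + 11.4306*m^3 + 0.391500000000002*m^2 + 5.3595*m - 6.6339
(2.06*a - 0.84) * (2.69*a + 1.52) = 5.5414*a^2 + 0.8716*a - 1.2768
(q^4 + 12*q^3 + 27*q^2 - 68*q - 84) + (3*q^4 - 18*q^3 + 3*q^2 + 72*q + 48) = 4*q^4 - 6*q^3 + 30*q^2 + 4*q - 36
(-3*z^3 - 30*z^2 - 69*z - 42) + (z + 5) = -3*z^3 - 30*z^2 - 68*z - 37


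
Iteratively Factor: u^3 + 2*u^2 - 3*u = (u + 3)*(u^2 - u) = (u - 1)*(u + 3)*(u)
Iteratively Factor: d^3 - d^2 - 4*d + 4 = (d - 1)*(d^2 - 4) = (d - 1)*(d + 2)*(d - 2)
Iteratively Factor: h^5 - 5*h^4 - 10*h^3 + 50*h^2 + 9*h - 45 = (h - 1)*(h^4 - 4*h^3 - 14*h^2 + 36*h + 45) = (h - 5)*(h - 1)*(h^3 + h^2 - 9*h - 9) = (h - 5)*(h - 3)*(h - 1)*(h^2 + 4*h + 3) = (h - 5)*(h - 3)*(h - 1)*(h + 1)*(h + 3)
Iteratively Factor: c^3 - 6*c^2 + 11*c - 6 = (c - 2)*(c^2 - 4*c + 3) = (c - 3)*(c - 2)*(c - 1)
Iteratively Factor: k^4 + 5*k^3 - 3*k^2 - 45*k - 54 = (k + 2)*(k^3 + 3*k^2 - 9*k - 27) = (k + 2)*(k + 3)*(k^2 - 9) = (k + 2)*(k + 3)^2*(k - 3)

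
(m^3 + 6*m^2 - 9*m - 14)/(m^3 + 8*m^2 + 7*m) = (m - 2)/m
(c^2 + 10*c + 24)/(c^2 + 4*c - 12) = (c + 4)/(c - 2)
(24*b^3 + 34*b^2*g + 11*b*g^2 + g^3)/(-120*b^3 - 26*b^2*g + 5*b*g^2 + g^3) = (-b - g)/(5*b - g)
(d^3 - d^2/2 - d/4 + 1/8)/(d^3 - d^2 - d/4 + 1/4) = (d - 1/2)/(d - 1)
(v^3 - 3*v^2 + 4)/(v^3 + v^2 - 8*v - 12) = (v^3 - 3*v^2 + 4)/(v^3 + v^2 - 8*v - 12)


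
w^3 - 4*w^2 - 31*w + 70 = (w - 7)*(w - 2)*(w + 5)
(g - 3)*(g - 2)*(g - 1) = g^3 - 6*g^2 + 11*g - 6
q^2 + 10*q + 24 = (q + 4)*(q + 6)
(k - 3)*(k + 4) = k^2 + k - 12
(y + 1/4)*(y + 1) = y^2 + 5*y/4 + 1/4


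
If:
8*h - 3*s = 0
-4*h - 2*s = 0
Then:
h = 0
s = 0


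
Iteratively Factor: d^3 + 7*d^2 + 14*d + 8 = (d + 2)*(d^2 + 5*d + 4) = (d + 2)*(d + 4)*(d + 1)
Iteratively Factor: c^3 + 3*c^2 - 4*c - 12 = (c + 3)*(c^2 - 4) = (c - 2)*(c + 3)*(c + 2)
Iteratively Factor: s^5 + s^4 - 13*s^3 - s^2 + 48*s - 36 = (s + 3)*(s^4 - 2*s^3 - 7*s^2 + 20*s - 12) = (s + 3)^2*(s^3 - 5*s^2 + 8*s - 4) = (s - 2)*(s + 3)^2*(s^2 - 3*s + 2) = (s - 2)*(s - 1)*(s + 3)^2*(s - 2)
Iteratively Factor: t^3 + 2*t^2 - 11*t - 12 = (t - 3)*(t^2 + 5*t + 4) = (t - 3)*(t + 1)*(t + 4)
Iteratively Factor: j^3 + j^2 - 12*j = (j + 4)*(j^2 - 3*j) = j*(j + 4)*(j - 3)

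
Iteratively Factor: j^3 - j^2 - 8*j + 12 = (j - 2)*(j^2 + j - 6) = (j - 2)^2*(j + 3)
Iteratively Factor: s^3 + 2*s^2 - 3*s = (s + 3)*(s^2 - s) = s*(s + 3)*(s - 1)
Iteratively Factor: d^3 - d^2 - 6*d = (d - 3)*(d^2 + 2*d) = d*(d - 3)*(d + 2)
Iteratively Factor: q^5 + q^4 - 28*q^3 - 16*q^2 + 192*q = (q + 4)*(q^4 - 3*q^3 - 16*q^2 + 48*q) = q*(q + 4)*(q^3 - 3*q^2 - 16*q + 48) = q*(q - 4)*(q + 4)*(q^2 + q - 12) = q*(q - 4)*(q + 4)^2*(q - 3)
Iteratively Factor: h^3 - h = (h - 1)*(h^2 + h) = h*(h - 1)*(h + 1)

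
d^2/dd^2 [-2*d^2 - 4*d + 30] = -4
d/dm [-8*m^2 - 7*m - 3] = -16*m - 7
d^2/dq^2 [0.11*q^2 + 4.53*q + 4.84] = 0.220000000000000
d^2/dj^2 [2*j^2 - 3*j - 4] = 4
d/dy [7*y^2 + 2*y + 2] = 14*y + 2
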